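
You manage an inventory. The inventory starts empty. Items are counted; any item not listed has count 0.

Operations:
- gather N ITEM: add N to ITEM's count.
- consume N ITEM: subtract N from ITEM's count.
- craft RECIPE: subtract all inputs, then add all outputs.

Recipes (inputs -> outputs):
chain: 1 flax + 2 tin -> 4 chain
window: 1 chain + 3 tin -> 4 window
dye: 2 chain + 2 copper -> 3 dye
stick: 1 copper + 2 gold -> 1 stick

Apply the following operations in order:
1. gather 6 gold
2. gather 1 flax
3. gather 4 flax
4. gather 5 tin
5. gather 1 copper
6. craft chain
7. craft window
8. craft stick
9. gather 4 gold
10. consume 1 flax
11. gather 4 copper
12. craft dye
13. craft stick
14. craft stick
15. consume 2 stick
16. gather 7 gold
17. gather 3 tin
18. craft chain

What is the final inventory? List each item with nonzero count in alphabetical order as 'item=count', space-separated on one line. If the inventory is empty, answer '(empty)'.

After 1 (gather 6 gold): gold=6
After 2 (gather 1 flax): flax=1 gold=6
After 3 (gather 4 flax): flax=5 gold=6
After 4 (gather 5 tin): flax=5 gold=6 tin=5
After 5 (gather 1 copper): copper=1 flax=5 gold=6 tin=5
After 6 (craft chain): chain=4 copper=1 flax=4 gold=6 tin=3
After 7 (craft window): chain=3 copper=1 flax=4 gold=6 window=4
After 8 (craft stick): chain=3 flax=4 gold=4 stick=1 window=4
After 9 (gather 4 gold): chain=3 flax=4 gold=8 stick=1 window=4
After 10 (consume 1 flax): chain=3 flax=3 gold=8 stick=1 window=4
After 11 (gather 4 copper): chain=3 copper=4 flax=3 gold=8 stick=1 window=4
After 12 (craft dye): chain=1 copper=2 dye=3 flax=3 gold=8 stick=1 window=4
After 13 (craft stick): chain=1 copper=1 dye=3 flax=3 gold=6 stick=2 window=4
After 14 (craft stick): chain=1 dye=3 flax=3 gold=4 stick=3 window=4
After 15 (consume 2 stick): chain=1 dye=3 flax=3 gold=4 stick=1 window=4
After 16 (gather 7 gold): chain=1 dye=3 flax=3 gold=11 stick=1 window=4
After 17 (gather 3 tin): chain=1 dye=3 flax=3 gold=11 stick=1 tin=3 window=4
After 18 (craft chain): chain=5 dye=3 flax=2 gold=11 stick=1 tin=1 window=4

Answer: chain=5 dye=3 flax=2 gold=11 stick=1 tin=1 window=4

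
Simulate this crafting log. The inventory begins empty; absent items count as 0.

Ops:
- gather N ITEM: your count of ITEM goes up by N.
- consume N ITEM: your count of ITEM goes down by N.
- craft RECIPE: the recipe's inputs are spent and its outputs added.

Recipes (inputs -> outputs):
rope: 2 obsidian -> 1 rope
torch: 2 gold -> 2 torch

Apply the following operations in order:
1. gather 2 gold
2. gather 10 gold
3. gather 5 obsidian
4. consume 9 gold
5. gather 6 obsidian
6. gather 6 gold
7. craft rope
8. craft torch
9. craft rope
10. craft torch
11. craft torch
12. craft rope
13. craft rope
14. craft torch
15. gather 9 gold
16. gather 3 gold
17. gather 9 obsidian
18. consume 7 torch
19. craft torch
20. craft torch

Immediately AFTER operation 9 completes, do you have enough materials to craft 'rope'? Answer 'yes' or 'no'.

Answer: yes

Derivation:
After 1 (gather 2 gold): gold=2
After 2 (gather 10 gold): gold=12
After 3 (gather 5 obsidian): gold=12 obsidian=5
After 4 (consume 9 gold): gold=3 obsidian=5
After 5 (gather 6 obsidian): gold=3 obsidian=11
After 6 (gather 6 gold): gold=9 obsidian=11
After 7 (craft rope): gold=9 obsidian=9 rope=1
After 8 (craft torch): gold=7 obsidian=9 rope=1 torch=2
After 9 (craft rope): gold=7 obsidian=7 rope=2 torch=2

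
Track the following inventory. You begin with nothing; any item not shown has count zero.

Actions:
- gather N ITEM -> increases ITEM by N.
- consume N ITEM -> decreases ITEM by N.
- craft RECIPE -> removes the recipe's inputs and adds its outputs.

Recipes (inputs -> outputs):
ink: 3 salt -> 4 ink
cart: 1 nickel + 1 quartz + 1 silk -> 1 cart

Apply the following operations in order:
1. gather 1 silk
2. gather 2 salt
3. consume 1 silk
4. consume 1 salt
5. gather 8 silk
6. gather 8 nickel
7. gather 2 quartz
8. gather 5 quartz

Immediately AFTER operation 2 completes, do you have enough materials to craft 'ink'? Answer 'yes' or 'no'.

After 1 (gather 1 silk): silk=1
After 2 (gather 2 salt): salt=2 silk=1

Answer: no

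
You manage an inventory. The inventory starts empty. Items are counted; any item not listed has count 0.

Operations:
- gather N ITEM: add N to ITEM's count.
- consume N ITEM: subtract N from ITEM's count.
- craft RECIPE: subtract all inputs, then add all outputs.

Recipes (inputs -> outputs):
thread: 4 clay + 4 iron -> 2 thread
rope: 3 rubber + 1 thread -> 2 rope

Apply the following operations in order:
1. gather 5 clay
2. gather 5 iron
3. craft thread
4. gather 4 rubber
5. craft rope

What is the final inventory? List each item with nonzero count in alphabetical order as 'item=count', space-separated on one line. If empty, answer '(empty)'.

Answer: clay=1 iron=1 rope=2 rubber=1 thread=1

Derivation:
After 1 (gather 5 clay): clay=5
After 2 (gather 5 iron): clay=5 iron=5
After 3 (craft thread): clay=1 iron=1 thread=2
After 4 (gather 4 rubber): clay=1 iron=1 rubber=4 thread=2
After 5 (craft rope): clay=1 iron=1 rope=2 rubber=1 thread=1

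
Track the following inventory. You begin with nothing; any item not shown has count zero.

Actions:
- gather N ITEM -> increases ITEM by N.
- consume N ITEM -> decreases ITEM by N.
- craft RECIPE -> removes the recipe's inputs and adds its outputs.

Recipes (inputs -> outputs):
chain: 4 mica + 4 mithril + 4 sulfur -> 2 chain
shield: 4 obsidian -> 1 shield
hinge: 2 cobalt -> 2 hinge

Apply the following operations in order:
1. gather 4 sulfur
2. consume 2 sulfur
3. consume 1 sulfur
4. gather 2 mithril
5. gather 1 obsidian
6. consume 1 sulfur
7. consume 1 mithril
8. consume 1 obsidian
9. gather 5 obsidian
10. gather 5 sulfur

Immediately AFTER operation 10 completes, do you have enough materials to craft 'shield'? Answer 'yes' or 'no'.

Answer: yes

Derivation:
After 1 (gather 4 sulfur): sulfur=4
After 2 (consume 2 sulfur): sulfur=2
After 3 (consume 1 sulfur): sulfur=1
After 4 (gather 2 mithril): mithril=2 sulfur=1
After 5 (gather 1 obsidian): mithril=2 obsidian=1 sulfur=1
After 6 (consume 1 sulfur): mithril=2 obsidian=1
After 7 (consume 1 mithril): mithril=1 obsidian=1
After 8 (consume 1 obsidian): mithril=1
After 9 (gather 5 obsidian): mithril=1 obsidian=5
After 10 (gather 5 sulfur): mithril=1 obsidian=5 sulfur=5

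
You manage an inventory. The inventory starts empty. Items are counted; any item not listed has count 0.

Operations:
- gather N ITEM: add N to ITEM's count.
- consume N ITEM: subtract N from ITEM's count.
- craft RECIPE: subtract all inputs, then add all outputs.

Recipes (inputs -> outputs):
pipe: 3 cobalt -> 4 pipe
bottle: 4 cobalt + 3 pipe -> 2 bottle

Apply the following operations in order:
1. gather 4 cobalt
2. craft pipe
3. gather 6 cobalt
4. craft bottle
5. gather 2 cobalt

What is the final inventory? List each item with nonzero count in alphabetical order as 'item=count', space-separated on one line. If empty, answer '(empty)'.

After 1 (gather 4 cobalt): cobalt=4
After 2 (craft pipe): cobalt=1 pipe=4
After 3 (gather 6 cobalt): cobalt=7 pipe=4
After 4 (craft bottle): bottle=2 cobalt=3 pipe=1
After 5 (gather 2 cobalt): bottle=2 cobalt=5 pipe=1

Answer: bottle=2 cobalt=5 pipe=1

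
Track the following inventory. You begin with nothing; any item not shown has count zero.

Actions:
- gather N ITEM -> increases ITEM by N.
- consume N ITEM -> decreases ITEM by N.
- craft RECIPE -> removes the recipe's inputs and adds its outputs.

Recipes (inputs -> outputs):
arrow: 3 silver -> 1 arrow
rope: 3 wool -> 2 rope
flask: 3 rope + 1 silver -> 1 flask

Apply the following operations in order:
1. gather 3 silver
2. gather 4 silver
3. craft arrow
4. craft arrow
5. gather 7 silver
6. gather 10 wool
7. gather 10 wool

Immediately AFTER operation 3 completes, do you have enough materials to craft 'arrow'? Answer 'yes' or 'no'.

After 1 (gather 3 silver): silver=3
After 2 (gather 4 silver): silver=7
After 3 (craft arrow): arrow=1 silver=4

Answer: yes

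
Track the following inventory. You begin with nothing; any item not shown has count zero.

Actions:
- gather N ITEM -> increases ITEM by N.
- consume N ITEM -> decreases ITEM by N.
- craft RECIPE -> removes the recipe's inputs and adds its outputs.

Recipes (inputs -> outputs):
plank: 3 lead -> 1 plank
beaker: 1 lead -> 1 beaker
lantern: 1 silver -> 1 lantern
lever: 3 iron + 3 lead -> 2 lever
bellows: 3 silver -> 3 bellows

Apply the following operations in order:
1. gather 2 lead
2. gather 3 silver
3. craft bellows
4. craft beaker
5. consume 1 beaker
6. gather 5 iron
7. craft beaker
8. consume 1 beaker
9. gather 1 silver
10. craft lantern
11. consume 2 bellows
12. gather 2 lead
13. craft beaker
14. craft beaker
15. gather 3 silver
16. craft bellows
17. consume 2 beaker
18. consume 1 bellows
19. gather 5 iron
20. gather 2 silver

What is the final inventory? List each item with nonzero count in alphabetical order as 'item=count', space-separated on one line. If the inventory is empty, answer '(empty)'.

Answer: bellows=3 iron=10 lantern=1 silver=2

Derivation:
After 1 (gather 2 lead): lead=2
After 2 (gather 3 silver): lead=2 silver=3
After 3 (craft bellows): bellows=3 lead=2
After 4 (craft beaker): beaker=1 bellows=3 lead=1
After 5 (consume 1 beaker): bellows=3 lead=1
After 6 (gather 5 iron): bellows=3 iron=5 lead=1
After 7 (craft beaker): beaker=1 bellows=3 iron=5
After 8 (consume 1 beaker): bellows=3 iron=5
After 9 (gather 1 silver): bellows=3 iron=5 silver=1
After 10 (craft lantern): bellows=3 iron=5 lantern=1
After 11 (consume 2 bellows): bellows=1 iron=5 lantern=1
After 12 (gather 2 lead): bellows=1 iron=5 lantern=1 lead=2
After 13 (craft beaker): beaker=1 bellows=1 iron=5 lantern=1 lead=1
After 14 (craft beaker): beaker=2 bellows=1 iron=5 lantern=1
After 15 (gather 3 silver): beaker=2 bellows=1 iron=5 lantern=1 silver=3
After 16 (craft bellows): beaker=2 bellows=4 iron=5 lantern=1
After 17 (consume 2 beaker): bellows=4 iron=5 lantern=1
After 18 (consume 1 bellows): bellows=3 iron=5 lantern=1
After 19 (gather 5 iron): bellows=3 iron=10 lantern=1
After 20 (gather 2 silver): bellows=3 iron=10 lantern=1 silver=2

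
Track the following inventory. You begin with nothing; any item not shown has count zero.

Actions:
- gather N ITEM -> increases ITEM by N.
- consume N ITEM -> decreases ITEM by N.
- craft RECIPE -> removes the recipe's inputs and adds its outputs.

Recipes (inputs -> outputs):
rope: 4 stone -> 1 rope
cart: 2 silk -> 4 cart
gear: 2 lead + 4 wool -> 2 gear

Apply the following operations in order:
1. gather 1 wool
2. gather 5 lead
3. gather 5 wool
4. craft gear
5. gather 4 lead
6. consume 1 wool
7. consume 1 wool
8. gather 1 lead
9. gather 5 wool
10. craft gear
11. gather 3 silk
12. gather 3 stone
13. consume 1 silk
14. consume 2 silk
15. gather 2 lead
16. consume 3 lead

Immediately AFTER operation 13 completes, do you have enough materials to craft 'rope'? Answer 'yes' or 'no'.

Answer: no

Derivation:
After 1 (gather 1 wool): wool=1
After 2 (gather 5 lead): lead=5 wool=1
After 3 (gather 5 wool): lead=5 wool=6
After 4 (craft gear): gear=2 lead=3 wool=2
After 5 (gather 4 lead): gear=2 lead=7 wool=2
After 6 (consume 1 wool): gear=2 lead=7 wool=1
After 7 (consume 1 wool): gear=2 lead=7
After 8 (gather 1 lead): gear=2 lead=8
After 9 (gather 5 wool): gear=2 lead=8 wool=5
After 10 (craft gear): gear=4 lead=6 wool=1
After 11 (gather 3 silk): gear=4 lead=6 silk=3 wool=1
After 12 (gather 3 stone): gear=4 lead=6 silk=3 stone=3 wool=1
After 13 (consume 1 silk): gear=4 lead=6 silk=2 stone=3 wool=1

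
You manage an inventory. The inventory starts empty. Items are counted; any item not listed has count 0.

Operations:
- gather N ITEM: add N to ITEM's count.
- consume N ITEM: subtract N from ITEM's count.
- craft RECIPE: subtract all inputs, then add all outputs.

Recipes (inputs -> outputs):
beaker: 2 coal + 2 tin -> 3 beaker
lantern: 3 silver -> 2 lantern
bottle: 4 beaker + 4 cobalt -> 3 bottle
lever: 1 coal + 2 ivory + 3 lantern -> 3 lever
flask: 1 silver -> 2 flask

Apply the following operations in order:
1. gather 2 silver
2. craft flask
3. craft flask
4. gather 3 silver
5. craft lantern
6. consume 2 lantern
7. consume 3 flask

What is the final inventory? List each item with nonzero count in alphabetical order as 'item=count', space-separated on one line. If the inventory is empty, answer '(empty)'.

Answer: flask=1

Derivation:
After 1 (gather 2 silver): silver=2
After 2 (craft flask): flask=2 silver=1
After 3 (craft flask): flask=4
After 4 (gather 3 silver): flask=4 silver=3
After 5 (craft lantern): flask=4 lantern=2
After 6 (consume 2 lantern): flask=4
After 7 (consume 3 flask): flask=1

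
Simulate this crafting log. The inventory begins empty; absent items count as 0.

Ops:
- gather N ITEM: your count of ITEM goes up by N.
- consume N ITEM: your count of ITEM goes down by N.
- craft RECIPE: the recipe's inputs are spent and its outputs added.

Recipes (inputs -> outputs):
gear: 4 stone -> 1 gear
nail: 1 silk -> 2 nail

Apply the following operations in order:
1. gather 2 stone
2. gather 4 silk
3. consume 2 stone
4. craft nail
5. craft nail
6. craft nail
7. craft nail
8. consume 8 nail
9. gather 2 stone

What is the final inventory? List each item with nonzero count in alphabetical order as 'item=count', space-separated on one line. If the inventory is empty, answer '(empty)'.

Answer: stone=2

Derivation:
After 1 (gather 2 stone): stone=2
After 2 (gather 4 silk): silk=4 stone=2
After 3 (consume 2 stone): silk=4
After 4 (craft nail): nail=2 silk=3
After 5 (craft nail): nail=4 silk=2
After 6 (craft nail): nail=6 silk=1
After 7 (craft nail): nail=8
After 8 (consume 8 nail): (empty)
After 9 (gather 2 stone): stone=2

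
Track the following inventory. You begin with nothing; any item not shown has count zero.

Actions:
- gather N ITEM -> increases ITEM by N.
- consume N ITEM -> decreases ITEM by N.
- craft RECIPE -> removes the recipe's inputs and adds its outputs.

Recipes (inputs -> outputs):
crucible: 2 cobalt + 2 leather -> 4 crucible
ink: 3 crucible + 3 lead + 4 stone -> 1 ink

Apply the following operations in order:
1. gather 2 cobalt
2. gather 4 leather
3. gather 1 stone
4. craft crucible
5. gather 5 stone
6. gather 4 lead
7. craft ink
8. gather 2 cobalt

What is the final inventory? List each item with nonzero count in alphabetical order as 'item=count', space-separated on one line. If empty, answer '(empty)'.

After 1 (gather 2 cobalt): cobalt=2
After 2 (gather 4 leather): cobalt=2 leather=4
After 3 (gather 1 stone): cobalt=2 leather=4 stone=1
After 4 (craft crucible): crucible=4 leather=2 stone=1
After 5 (gather 5 stone): crucible=4 leather=2 stone=6
After 6 (gather 4 lead): crucible=4 lead=4 leather=2 stone=6
After 7 (craft ink): crucible=1 ink=1 lead=1 leather=2 stone=2
After 8 (gather 2 cobalt): cobalt=2 crucible=1 ink=1 lead=1 leather=2 stone=2

Answer: cobalt=2 crucible=1 ink=1 lead=1 leather=2 stone=2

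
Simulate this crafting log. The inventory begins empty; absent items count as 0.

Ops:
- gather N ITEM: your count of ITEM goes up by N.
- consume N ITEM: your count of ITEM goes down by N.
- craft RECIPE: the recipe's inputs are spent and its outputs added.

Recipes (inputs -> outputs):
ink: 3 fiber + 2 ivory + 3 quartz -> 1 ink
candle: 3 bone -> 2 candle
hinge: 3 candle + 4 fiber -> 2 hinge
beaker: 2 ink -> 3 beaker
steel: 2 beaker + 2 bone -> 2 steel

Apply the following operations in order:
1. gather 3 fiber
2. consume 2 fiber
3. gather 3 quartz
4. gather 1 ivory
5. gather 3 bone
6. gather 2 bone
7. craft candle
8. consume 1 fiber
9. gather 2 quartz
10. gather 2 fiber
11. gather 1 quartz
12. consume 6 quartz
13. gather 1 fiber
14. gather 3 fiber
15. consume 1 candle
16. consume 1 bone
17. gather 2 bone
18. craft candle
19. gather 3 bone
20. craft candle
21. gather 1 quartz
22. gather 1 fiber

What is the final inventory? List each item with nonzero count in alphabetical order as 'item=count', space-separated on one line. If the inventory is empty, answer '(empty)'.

Answer: candle=5 fiber=7 ivory=1 quartz=1

Derivation:
After 1 (gather 3 fiber): fiber=3
After 2 (consume 2 fiber): fiber=1
After 3 (gather 3 quartz): fiber=1 quartz=3
After 4 (gather 1 ivory): fiber=1 ivory=1 quartz=3
After 5 (gather 3 bone): bone=3 fiber=1 ivory=1 quartz=3
After 6 (gather 2 bone): bone=5 fiber=1 ivory=1 quartz=3
After 7 (craft candle): bone=2 candle=2 fiber=1 ivory=1 quartz=3
After 8 (consume 1 fiber): bone=2 candle=2 ivory=1 quartz=3
After 9 (gather 2 quartz): bone=2 candle=2 ivory=1 quartz=5
After 10 (gather 2 fiber): bone=2 candle=2 fiber=2 ivory=1 quartz=5
After 11 (gather 1 quartz): bone=2 candle=2 fiber=2 ivory=1 quartz=6
After 12 (consume 6 quartz): bone=2 candle=2 fiber=2 ivory=1
After 13 (gather 1 fiber): bone=2 candle=2 fiber=3 ivory=1
After 14 (gather 3 fiber): bone=2 candle=2 fiber=6 ivory=1
After 15 (consume 1 candle): bone=2 candle=1 fiber=6 ivory=1
After 16 (consume 1 bone): bone=1 candle=1 fiber=6 ivory=1
After 17 (gather 2 bone): bone=3 candle=1 fiber=6 ivory=1
After 18 (craft candle): candle=3 fiber=6 ivory=1
After 19 (gather 3 bone): bone=3 candle=3 fiber=6 ivory=1
After 20 (craft candle): candle=5 fiber=6 ivory=1
After 21 (gather 1 quartz): candle=5 fiber=6 ivory=1 quartz=1
After 22 (gather 1 fiber): candle=5 fiber=7 ivory=1 quartz=1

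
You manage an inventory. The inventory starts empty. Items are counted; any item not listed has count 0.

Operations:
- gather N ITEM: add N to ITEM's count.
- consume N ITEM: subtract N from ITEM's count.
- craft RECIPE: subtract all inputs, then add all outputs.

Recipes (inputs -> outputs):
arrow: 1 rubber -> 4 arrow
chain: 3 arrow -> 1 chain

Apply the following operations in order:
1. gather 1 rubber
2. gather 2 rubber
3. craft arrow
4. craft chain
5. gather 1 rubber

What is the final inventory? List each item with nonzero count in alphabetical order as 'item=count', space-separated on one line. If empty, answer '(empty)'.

After 1 (gather 1 rubber): rubber=1
After 2 (gather 2 rubber): rubber=3
After 3 (craft arrow): arrow=4 rubber=2
After 4 (craft chain): arrow=1 chain=1 rubber=2
After 5 (gather 1 rubber): arrow=1 chain=1 rubber=3

Answer: arrow=1 chain=1 rubber=3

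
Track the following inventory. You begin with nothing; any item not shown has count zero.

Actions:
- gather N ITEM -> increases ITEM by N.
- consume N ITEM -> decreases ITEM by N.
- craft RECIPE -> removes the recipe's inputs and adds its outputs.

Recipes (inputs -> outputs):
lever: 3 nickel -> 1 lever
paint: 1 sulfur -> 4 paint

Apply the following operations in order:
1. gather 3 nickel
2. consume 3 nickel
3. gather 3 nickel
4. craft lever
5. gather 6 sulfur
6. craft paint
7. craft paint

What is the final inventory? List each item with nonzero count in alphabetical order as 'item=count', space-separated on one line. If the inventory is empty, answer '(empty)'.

After 1 (gather 3 nickel): nickel=3
After 2 (consume 3 nickel): (empty)
After 3 (gather 3 nickel): nickel=3
After 4 (craft lever): lever=1
After 5 (gather 6 sulfur): lever=1 sulfur=6
After 6 (craft paint): lever=1 paint=4 sulfur=5
After 7 (craft paint): lever=1 paint=8 sulfur=4

Answer: lever=1 paint=8 sulfur=4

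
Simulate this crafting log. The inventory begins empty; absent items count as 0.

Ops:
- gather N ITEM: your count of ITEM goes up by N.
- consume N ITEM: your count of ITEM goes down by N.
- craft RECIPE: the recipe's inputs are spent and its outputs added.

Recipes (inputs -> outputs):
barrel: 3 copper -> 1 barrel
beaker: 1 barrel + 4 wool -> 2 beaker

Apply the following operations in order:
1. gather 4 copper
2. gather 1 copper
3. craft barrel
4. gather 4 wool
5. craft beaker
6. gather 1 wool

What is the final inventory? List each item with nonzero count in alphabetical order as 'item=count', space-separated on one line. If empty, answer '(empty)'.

After 1 (gather 4 copper): copper=4
After 2 (gather 1 copper): copper=5
After 3 (craft barrel): barrel=1 copper=2
After 4 (gather 4 wool): barrel=1 copper=2 wool=4
After 5 (craft beaker): beaker=2 copper=2
After 6 (gather 1 wool): beaker=2 copper=2 wool=1

Answer: beaker=2 copper=2 wool=1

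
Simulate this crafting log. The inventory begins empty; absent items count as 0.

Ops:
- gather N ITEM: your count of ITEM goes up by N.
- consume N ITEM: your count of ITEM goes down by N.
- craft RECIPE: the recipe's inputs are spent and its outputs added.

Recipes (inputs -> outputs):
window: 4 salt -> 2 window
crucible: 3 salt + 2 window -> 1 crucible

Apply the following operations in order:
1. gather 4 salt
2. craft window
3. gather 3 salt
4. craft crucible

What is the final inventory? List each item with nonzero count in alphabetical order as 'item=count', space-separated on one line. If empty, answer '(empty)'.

Answer: crucible=1

Derivation:
After 1 (gather 4 salt): salt=4
After 2 (craft window): window=2
After 3 (gather 3 salt): salt=3 window=2
After 4 (craft crucible): crucible=1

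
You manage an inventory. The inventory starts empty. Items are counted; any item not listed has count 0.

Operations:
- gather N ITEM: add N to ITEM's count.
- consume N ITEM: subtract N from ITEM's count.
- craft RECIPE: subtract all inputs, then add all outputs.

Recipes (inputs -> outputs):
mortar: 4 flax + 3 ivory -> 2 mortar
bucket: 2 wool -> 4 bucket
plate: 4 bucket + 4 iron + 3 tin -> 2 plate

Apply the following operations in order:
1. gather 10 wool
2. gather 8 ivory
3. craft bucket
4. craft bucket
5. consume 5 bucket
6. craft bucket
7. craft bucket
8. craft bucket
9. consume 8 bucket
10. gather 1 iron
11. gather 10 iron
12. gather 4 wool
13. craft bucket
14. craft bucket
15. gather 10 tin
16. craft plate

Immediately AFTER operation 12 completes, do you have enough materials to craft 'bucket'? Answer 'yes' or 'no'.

After 1 (gather 10 wool): wool=10
After 2 (gather 8 ivory): ivory=8 wool=10
After 3 (craft bucket): bucket=4 ivory=8 wool=8
After 4 (craft bucket): bucket=8 ivory=8 wool=6
After 5 (consume 5 bucket): bucket=3 ivory=8 wool=6
After 6 (craft bucket): bucket=7 ivory=8 wool=4
After 7 (craft bucket): bucket=11 ivory=8 wool=2
After 8 (craft bucket): bucket=15 ivory=8
After 9 (consume 8 bucket): bucket=7 ivory=8
After 10 (gather 1 iron): bucket=7 iron=1 ivory=8
After 11 (gather 10 iron): bucket=7 iron=11 ivory=8
After 12 (gather 4 wool): bucket=7 iron=11 ivory=8 wool=4

Answer: yes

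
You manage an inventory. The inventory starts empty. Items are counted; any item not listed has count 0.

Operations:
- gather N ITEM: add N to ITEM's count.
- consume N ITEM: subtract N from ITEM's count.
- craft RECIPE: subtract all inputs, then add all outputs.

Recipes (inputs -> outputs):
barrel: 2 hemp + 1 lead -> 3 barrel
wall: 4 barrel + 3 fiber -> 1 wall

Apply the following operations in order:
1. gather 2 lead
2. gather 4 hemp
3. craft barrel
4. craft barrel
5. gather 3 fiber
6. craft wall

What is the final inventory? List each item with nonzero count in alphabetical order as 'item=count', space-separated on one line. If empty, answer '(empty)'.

Answer: barrel=2 wall=1

Derivation:
After 1 (gather 2 lead): lead=2
After 2 (gather 4 hemp): hemp=4 lead=2
After 3 (craft barrel): barrel=3 hemp=2 lead=1
After 4 (craft barrel): barrel=6
After 5 (gather 3 fiber): barrel=6 fiber=3
After 6 (craft wall): barrel=2 wall=1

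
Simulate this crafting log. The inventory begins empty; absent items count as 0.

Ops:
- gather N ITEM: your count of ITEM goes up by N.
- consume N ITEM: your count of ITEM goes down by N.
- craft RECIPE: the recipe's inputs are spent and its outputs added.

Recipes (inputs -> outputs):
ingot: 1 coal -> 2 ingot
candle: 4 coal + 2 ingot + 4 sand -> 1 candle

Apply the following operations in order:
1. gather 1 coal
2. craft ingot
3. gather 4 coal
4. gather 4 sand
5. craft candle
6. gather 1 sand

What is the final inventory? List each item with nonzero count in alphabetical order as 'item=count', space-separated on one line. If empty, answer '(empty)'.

Answer: candle=1 sand=1

Derivation:
After 1 (gather 1 coal): coal=1
After 2 (craft ingot): ingot=2
After 3 (gather 4 coal): coal=4 ingot=2
After 4 (gather 4 sand): coal=4 ingot=2 sand=4
After 5 (craft candle): candle=1
After 6 (gather 1 sand): candle=1 sand=1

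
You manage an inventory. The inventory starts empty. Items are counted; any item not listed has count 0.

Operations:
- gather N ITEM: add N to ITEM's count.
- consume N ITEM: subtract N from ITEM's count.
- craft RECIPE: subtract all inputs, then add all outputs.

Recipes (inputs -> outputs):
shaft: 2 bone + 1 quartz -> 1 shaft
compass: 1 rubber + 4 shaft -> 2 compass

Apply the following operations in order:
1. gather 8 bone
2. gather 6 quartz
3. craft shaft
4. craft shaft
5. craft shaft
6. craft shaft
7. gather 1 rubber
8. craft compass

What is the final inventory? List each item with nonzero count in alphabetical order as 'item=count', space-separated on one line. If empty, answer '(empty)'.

Answer: compass=2 quartz=2

Derivation:
After 1 (gather 8 bone): bone=8
After 2 (gather 6 quartz): bone=8 quartz=6
After 3 (craft shaft): bone=6 quartz=5 shaft=1
After 4 (craft shaft): bone=4 quartz=4 shaft=2
After 5 (craft shaft): bone=2 quartz=3 shaft=3
After 6 (craft shaft): quartz=2 shaft=4
After 7 (gather 1 rubber): quartz=2 rubber=1 shaft=4
After 8 (craft compass): compass=2 quartz=2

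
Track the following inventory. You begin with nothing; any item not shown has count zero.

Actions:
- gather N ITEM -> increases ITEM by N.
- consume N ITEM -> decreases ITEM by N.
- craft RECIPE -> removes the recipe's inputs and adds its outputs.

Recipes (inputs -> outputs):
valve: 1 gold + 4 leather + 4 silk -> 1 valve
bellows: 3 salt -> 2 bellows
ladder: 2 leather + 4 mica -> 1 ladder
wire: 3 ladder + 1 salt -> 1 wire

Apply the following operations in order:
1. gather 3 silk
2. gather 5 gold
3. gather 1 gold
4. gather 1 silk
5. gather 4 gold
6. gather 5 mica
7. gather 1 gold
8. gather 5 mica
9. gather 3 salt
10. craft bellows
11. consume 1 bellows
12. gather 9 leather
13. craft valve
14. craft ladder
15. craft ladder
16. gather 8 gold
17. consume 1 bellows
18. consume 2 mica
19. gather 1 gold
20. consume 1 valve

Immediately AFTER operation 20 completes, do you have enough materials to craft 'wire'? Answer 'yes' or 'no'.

Answer: no

Derivation:
After 1 (gather 3 silk): silk=3
After 2 (gather 5 gold): gold=5 silk=3
After 3 (gather 1 gold): gold=6 silk=3
After 4 (gather 1 silk): gold=6 silk=4
After 5 (gather 4 gold): gold=10 silk=4
After 6 (gather 5 mica): gold=10 mica=5 silk=4
After 7 (gather 1 gold): gold=11 mica=5 silk=4
After 8 (gather 5 mica): gold=11 mica=10 silk=4
After 9 (gather 3 salt): gold=11 mica=10 salt=3 silk=4
After 10 (craft bellows): bellows=2 gold=11 mica=10 silk=4
After 11 (consume 1 bellows): bellows=1 gold=11 mica=10 silk=4
After 12 (gather 9 leather): bellows=1 gold=11 leather=9 mica=10 silk=4
After 13 (craft valve): bellows=1 gold=10 leather=5 mica=10 valve=1
After 14 (craft ladder): bellows=1 gold=10 ladder=1 leather=3 mica=6 valve=1
After 15 (craft ladder): bellows=1 gold=10 ladder=2 leather=1 mica=2 valve=1
After 16 (gather 8 gold): bellows=1 gold=18 ladder=2 leather=1 mica=2 valve=1
After 17 (consume 1 bellows): gold=18 ladder=2 leather=1 mica=2 valve=1
After 18 (consume 2 mica): gold=18 ladder=2 leather=1 valve=1
After 19 (gather 1 gold): gold=19 ladder=2 leather=1 valve=1
After 20 (consume 1 valve): gold=19 ladder=2 leather=1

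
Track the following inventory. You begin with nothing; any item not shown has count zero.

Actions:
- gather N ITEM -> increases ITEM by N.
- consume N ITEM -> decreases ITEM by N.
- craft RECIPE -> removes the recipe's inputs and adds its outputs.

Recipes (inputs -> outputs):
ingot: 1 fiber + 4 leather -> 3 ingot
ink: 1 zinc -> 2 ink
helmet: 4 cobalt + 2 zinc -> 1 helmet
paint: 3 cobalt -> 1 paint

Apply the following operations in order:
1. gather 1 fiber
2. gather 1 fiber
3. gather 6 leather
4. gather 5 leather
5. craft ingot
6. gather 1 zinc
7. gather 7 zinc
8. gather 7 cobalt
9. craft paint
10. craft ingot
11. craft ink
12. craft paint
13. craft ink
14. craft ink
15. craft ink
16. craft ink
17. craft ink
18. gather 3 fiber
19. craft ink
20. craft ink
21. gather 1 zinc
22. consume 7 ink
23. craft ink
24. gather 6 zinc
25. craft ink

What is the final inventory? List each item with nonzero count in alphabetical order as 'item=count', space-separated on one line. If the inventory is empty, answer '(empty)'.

After 1 (gather 1 fiber): fiber=1
After 2 (gather 1 fiber): fiber=2
After 3 (gather 6 leather): fiber=2 leather=6
After 4 (gather 5 leather): fiber=2 leather=11
After 5 (craft ingot): fiber=1 ingot=3 leather=7
After 6 (gather 1 zinc): fiber=1 ingot=3 leather=7 zinc=1
After 7 (gather 7 zinc): fiber=1 ingot=3 leather=7 zinc=8
After 8 (gather 7 cobalt): cobalt=7 fiber=1 ingot=3 leather=7 zinc=8
After 9 (craft paint): cobalt=4 fiber=1 ingot=3 leather=7 paint=1 zinc=8
After 10 (craft ingot): cobalt=4 ingot=6 leather=3 paint=1 zinc=8
After 11 (craft ink): cobalt=4 ingot=6 ink=2 leather=3 paint=1 zinc=7
After 12 (craft paint): cobalt=1 ingot=6 ink=2 leather=3 paint=2 zinc=7
After 13 (craft ink): cobalt=1 ingot=6 ink=4 leather=3 paint=2 zinc=6
After 14 (craft ink): cobalt=1 ingot=6 ink=6 leather=3 paint=2 zinc=5
After 15 (craft ink): cobalt=1 ingot=6 ink=8 leather=3 paint=2 zinc=4
After 16 (craft ink): cobalt=1 ingot=6 ink=10 leather=3 paint=2 zinc=3
After 17 (craft ink): cobalt=1 ingot=6 ink=12 leather=3 paint=2 zinc=2
After 18 (gather 3 fiber): cobalt=1 fiber=3 ingot=6 ink=12 leather=3 paint=2 zinc=2
After 19 (craft ink): cobalt=1 fiber=3 ingot=6 ink=14 leather=3 paint=2 zinc=1
After 20 (craft ink): cobalt=1 fiber=3 ingot=6 ink=16 leather=3 paint=2
After 21 (gather 1 zinc): cobalt=1 fiber=3 ingot=6 ink=16 leather=3 paint=2 zinc=1
After 22 (consume 7 ink): cobalt=1 fiber=3 ingot=6 ink=9 leather=3 paint=2 zinc=1
After 23 (craft ink): cobalt=1 fiber=3 ingot=6 ink=11 leather=3 paint=2
After 24 (gather 6 zinc): cobalt=1 fiber=3 ingot=6 ink=11 leather=3 paint=2 zinc=6
After 25 (craft ink): cobalt=1 fiber=3 ingot=6 ink=13 leather=3 paint=2 zinc=5

Answer: cobalt=1 fiber=3 ingot=6 ink=13 leather=3 paint=2 zinc=5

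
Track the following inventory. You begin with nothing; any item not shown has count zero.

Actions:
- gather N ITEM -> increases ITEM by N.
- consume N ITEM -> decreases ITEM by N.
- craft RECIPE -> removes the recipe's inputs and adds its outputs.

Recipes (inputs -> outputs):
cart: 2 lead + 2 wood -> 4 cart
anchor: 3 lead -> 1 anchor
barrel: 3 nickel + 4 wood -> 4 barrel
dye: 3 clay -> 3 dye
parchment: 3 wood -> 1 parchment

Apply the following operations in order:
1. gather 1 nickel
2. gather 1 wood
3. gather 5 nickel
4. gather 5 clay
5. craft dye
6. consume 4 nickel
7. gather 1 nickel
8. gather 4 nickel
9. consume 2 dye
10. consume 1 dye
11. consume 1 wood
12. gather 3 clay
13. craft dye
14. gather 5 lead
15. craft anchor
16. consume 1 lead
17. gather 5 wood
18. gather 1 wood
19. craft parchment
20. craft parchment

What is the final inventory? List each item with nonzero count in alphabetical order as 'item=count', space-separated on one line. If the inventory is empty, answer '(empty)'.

After 1 (gather 1 nickel): nickel=1
After 2 (gather 1 wood): nickel=1 wood=1
After 3 (gather 5 nickel): nickel=6 wood=1
After 4 (gather 5 clay): clay=5 nickel=6 wood=1
After 5 (craft dye): clay=2 dye=3 nickel=6 wood=1
After 6 (consume 4 nickel): clay=2 dye=3 nickel=2 wood=1
After 7 (gather 1 nickel): clay=2 dye=3 nickel=3 wood=1
After 8 (gather 4 nickel): clay=2 dye=3 nickel=7 wood=1
After 9 (consume 2 dye): clay=2 dye=1 nickel=7 wood=1
After 10 (consume 1 dye): clay=2 nickel=7 wood=1
After 11 (consume 1 wood): clay=2 nickel=7
After 12 (gather 3 clay): clay=5 nickel=7
After 13 (craft dye): clay=2 dye=3 nickel=7
After 14 (gather 5 lead): clay=2 dye=3 lead=5 nickel=7
After 15 (craft anchor): anchor=1 clay=2 dye=3 lead=2 nickel=7
After 16 (consume 1 lead): anchor=1 clay=2 dye=3 lead=1 nickel=7
After 17 (gather 5 wood): anchor=1 clay=2 dye=3 lead=1 nickel=7 wood=5
After 18 (gather 1 wood): anchor=1 clay=2 dye=3 lead=1 nickel=7 wood=6
After 19 (craft parchment): anchor=1 clay=2 dye=3 lead=1 nickel=7 parchment=1 wood=3
After 20 (craft parchment): anchor=1 clay=2 dye=3 lead=1 nickel=7 parchment=2

Answer: anchor=1 clay=2 dye=3 lead=1 nickel=7 parchment=2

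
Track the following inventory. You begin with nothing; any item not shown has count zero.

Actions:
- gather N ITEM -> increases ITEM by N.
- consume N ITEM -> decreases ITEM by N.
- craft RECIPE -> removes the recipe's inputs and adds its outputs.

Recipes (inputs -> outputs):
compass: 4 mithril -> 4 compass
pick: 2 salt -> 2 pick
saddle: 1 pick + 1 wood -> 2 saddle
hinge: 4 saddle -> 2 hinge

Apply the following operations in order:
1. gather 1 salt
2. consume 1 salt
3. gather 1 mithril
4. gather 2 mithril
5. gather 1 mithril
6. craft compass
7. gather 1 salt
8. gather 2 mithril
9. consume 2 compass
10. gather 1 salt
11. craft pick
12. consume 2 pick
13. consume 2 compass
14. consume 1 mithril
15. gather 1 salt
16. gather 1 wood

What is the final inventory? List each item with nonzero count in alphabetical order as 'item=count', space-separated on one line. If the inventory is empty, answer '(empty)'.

Answer: mithril=1 salt=1 wood=1

Derivation:
After 1 (gather 1 salt): salt=1
After 2 (consume 1 salt): (empty)
After 3 (gather 1 mithril): mithril=1
After 4 (gather 2 mithril): mithril=3
After 5 (gather 1 mithril): mithril=4
After 6 (craft compass): compass=4
After 7 (gather 1 salt): compass=4 salt=1
After 8 (gather 2 mithril): compass=4 mithril=2 salt=1
After 9 (consume 2 compass): compass=2 mithril=2 salt=1
After 10 (gather 1 salt): compass=2 mithril=2 salt=2
After 11 (craft pick): compass=2 mithril=2 pick=2
After 12 (consume 2 pick): compass=2 mithril=2
After 13 (consume 2 compass): mithril=2
After 14 (consume 1 mithril): mithril=1
After 15 (gather 1 salt): mithril=1 salt=1
After 16 (gather 1 wood): mithril=1 salt=1 wood=1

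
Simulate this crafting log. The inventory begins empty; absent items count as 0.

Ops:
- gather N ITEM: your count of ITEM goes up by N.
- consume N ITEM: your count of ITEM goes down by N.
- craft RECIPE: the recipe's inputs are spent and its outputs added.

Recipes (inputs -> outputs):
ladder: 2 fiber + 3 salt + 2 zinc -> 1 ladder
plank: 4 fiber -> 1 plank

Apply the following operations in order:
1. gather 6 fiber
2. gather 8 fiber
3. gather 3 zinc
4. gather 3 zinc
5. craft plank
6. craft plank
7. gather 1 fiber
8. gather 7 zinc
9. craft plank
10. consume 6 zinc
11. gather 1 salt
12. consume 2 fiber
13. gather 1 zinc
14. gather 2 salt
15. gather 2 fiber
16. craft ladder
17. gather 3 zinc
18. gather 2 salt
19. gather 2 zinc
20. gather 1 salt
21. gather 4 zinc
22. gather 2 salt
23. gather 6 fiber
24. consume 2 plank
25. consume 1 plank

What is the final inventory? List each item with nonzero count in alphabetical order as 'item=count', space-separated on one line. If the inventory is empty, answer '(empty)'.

Answer: fiber=7 ladder=1 salt=5 zinc=15

Derivation:
After 1 (gather 6 fiber): fiber=6
After 2 (gather 8 fiber): fiber=14
After 3 (gather 3 zinc): fiber=14 zinc=3
After 4 (gather 3 zinc): fiber=14 zinc=6
After 5 (craft plank): fiber=10 plank=1 zinc=6
After 6 (craft plank): fiber=6 plank=2 zinc=6
After 7 (gather 1 fiber): fiber=7 plank=2 zinc=6
After 8 (gather 7 zinc): fiber=7 plank=2 zinc=13
After 9 (craft plank): fiber=3 plank=3 zinc=13
After 10 (consume 6 zinc): fiber=3 plank=3 zinc=7
After 11 (gather 1 salt): fiber=3 plank=3 salt=1 zinc=7
After 12 (consume 2 fiber): fiber=1 plank=3 salt=1 zinc=7
After 13 (gather 1 zinc): fiber=1 plank=3 salt=1 zinc=8
After 14 (gather 2 salt): fiber=1 plank=3 salt=3 zinc=8
After 15 (gather 2 fiber): fiber=3 plank=3 salt=3 zinc=8
After 16 (craft ladder): fiber=1 ladder=1 plank=3 zinc=6
After 17 (gather 3 zinc): fiber=1 ladder=1 plank=3 zinc=9
After 18 (gather 2 salt): fiber=1 ladder=1 plank=3 salt=2 zinc=9
After 19 (gather 2 zinc): fiber=1 ladder=1 plank=3 salt=2 zinc=11
After 20 (gather 1 salt): fiber=1 ladder=1 plank=3 salt=3 zinc=11
After 21 (gather 4 zinc): fiber=1 ladder=1 plank=3 salt=3 zinc=15
After 22 (gather 2 salt): fiber=1 ladder=1 plank=3 salt=5 zinc=15
After 23 (gather 6 fiber): fiber=7 ladder=1 plank=3 salt=5 zinc=15
After 24 (consume 2 plank): fiber=7 ladder=1 plank=1 salt=5 zinc=15
After 25 (consume 1 plank): fiber=7 ladder=1 salt=5 zinc=15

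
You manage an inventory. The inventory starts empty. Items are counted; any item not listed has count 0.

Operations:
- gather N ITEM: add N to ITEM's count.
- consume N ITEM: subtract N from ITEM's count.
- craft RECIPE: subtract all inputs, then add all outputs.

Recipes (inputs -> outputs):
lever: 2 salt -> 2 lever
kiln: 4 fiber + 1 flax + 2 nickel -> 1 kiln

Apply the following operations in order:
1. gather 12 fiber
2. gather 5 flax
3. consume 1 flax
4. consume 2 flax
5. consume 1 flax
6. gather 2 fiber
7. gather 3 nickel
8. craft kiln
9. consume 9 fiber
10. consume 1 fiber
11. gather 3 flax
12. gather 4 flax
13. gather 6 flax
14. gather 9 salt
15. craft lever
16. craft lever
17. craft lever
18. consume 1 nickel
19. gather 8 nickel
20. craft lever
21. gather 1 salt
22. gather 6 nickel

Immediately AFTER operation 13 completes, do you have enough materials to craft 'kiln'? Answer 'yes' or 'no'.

After 1 (gather 12 fiber): fiber=12
After 2 (gather 5 flax): fiber=12 flax=5
After 3 (consume 1 flax): fiber=12 flax=4
After 4 (consume 2 flax): fiber=12 flax=2
After 5 (consume 1 flax): fiber=12 flax=1
After 6 (gather 2 fiber): fiber=14 flax=1
After 7 (gather 3 nickel): fiber=14 flax=1 nickel=3
After 8 (craft kiln): fiber=10 kiln=1 nickel=1
After 9 (consume 9 fiber): fiber=1 kiln=1 nickel=1
After 10 (consume 1 fiber): kiln=1 nickel=1
After 11 (gather 3 flax): flax=3 kiln=1 nickel=1
After 12 (gather 4 flax): flax=7 kiln=1 nickel=1
After 13 (gather 6 flax): flax=13 kiln=1 nickel=1

Answer: no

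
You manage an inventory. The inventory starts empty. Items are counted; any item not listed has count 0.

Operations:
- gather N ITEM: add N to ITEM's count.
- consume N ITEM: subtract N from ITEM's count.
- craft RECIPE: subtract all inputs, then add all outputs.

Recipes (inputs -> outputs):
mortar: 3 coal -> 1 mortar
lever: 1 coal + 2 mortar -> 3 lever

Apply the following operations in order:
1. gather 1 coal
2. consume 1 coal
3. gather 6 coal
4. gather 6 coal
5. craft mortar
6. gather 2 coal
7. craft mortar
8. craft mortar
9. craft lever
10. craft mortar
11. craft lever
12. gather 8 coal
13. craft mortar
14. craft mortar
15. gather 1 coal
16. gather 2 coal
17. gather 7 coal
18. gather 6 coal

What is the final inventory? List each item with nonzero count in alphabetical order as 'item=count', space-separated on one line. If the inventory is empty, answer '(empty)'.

After 1 (gather 1 coal): coal=1
After 2 (consume 1 coal): (empty)
After 3 (gather 6 coal): coal=6
After 4 (gather 6 coal): coal=12
After 5 (craft mortar): coal=9 mortar=1
After 6 (gather 2 coal): coal=11 mortar=1
After 7 (craft mortar): coal=8 mortar=2
After 8 (craft mortar): coal=5 mortar=3
After 9 (craft lever): coal=4 lever=3 mortar=1
After 10 (craft mortar): coal=1 lever=3 mortar=2
After 11 (craft lever): lever=6
After 12 (gather 8 coal): coal=8 lever=6
After 13 (craft mortar): coal=5 lever=6 mortar=1
After 14 (craft mortar): coal=2 lever=6 mortar=2
After 15 (gather 1 coal): coal=3 lever=6 mortar=2
After 16 (gather 2 coal): coal=5 lever=6 mortar=2
After 17 (gather 7 coal): coal=12 lever=6 mortar=2
After 18 (gather 6 coal): coal=18 lever=6 mortar=2

Answer: coal=18 lever=6 mortar=2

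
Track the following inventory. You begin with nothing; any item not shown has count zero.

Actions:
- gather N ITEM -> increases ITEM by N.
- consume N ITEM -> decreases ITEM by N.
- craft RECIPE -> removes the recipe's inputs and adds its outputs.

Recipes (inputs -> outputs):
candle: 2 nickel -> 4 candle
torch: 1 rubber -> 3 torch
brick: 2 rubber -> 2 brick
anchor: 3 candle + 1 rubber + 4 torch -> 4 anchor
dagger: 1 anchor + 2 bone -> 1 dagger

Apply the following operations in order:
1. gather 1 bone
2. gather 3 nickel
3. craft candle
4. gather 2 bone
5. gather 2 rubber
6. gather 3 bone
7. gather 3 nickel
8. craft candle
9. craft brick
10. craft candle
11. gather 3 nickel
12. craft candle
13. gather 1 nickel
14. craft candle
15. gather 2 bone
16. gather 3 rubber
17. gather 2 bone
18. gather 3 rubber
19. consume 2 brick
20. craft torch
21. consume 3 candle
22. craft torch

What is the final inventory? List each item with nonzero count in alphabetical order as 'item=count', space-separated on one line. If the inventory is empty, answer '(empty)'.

Answer: bone=10 candle=17 rubber=4 torch=6

Derivation:
After 1 (gather 1 bone): bone=1
After 2 (gather 3 nickel): bone=1 nickel=3
After 3 (craft candle): bone=1 candle=4 nickel=1
After 4 (gather 2 bone): bone=3 candle=4 nickel=1
After 5 (gather 2 rubber): bone=3 candle=4 nickel=1 rubber=2
After 6 (gather 3 bone): bone=6 candle=4 nickel=1 rubber=2
After 7 (gather 3 nickel): bone=6 candle=4 nickel=4 rubber=2
After 8 (craft candle): bone=6 candle=8 nickel=2 rubber=2
After 9 (craft brick): bone=6 brick=2 candle=8 nickel=2
After 10 (craft candle): bone=6 brick=2 candle=12
After 11 (gather 3 nickel): bone=6 brick=2 candle=12 nickel=3
After 12 (craft candle): bone=6 brick=2 candle=16 nickel=1
After 13 (gather 1 nickel): bone=6 brick=2 candle=16 nickel=2
After 14 (craft candle): bone=6 brick=2 candle=20
After 15 (gather 2 bone): bone=8 brick=2 candle=20
After 16 (gather 3 rubber): bone=8 brick=2 candle=20 rubber=3
After 17 (gather 2 bone): bone=10 brick=2 candle=20 rubber=3
After 18 (gather 3 rubber): bone=10 brick=2 candle=20 rubber=6
After 19 (consume 2 brick): bone=10 candle=20 rubber=6
After 20 (craft torch): bone=10 candle=20 rubber=5 torch=3
After 21 (consume 3 candle): bone=10 candle=17 rubber=5 torch=3
After 22 (craft torch): bone=10 candle=17 rubber=4 torch=6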